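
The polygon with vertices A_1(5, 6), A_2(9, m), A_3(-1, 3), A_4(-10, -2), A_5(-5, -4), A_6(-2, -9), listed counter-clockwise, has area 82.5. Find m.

10

Write out the shoelace sum; only the two edges meeting at A_2 involve m:
2·Area = [(5·m − 9·6) + (9·3 − (-1)·m)] + 132
       = 6·m + 105 = 165
⇒ m = 10.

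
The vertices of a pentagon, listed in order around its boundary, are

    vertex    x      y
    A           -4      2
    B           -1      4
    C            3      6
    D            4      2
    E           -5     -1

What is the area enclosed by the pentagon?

Apply the shoelace formula: 2A = Σ (x_i·y_{i+1} − x_{i+1}·y_i), indices taken mod 5.
Σ = (-14) + (-18) + (-18) + (6) + (-14) = -58
Area = |Σ|/2 = 29.

29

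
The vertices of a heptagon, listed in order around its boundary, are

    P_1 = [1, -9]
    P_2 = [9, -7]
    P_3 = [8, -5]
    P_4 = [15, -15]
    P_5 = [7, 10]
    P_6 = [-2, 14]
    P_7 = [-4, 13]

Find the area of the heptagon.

Apply the surveyor's formula: 2A = Σ (x_i·y_{i+1} − x_{i+1}·y_i), indices taken mod 7.
Cross-terms: 74, 11, -45, 255, 118, 30, 23  ⇒  Σ = 466
Area = |Σ|/2 = 233.

233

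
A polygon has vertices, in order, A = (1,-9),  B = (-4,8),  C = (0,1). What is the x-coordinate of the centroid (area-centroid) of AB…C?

-1

Apply the surveyor's formula. First the cross-terms c_i = x_i·y_{i+1} − x_{i+1}·y_i:
  -28, -4, -1  ⇒  2A = -33, A = -16.5.
Then Σ (x_i + x_{i+1})·c_i = 99, so x̄ = 99 / (6·(-16.5)) = -1.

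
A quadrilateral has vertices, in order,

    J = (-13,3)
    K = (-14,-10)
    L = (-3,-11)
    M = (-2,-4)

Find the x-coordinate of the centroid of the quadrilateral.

Apply the surveyor's formula. First the cross-terms c_i = x_i·y_{i+1} − x_{i+1}·y_i:
  172, 124, -10, -58  ⇒  2A = 228, A = 114.
Then Σ (x_i + x_{i+1})·c_i = -5832, so x̄ = -5832 / (6·114) = -162/19.

-162/19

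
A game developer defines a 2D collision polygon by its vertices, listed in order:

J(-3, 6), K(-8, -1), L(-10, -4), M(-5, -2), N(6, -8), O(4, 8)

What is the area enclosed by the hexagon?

126.5

Apply the surveyor's formula: 2A = Σ (x_i·y_{i+1} − x_{i+1}·y_i), indices taken mod 6.
Σ = (51) + (22) + (0) + (52) + (80) + (48) = 253
Area = |Σ|/2 = 126.5.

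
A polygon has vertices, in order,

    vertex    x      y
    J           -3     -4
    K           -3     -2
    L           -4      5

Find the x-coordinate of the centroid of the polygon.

-10/3

Apply the shoelace (surveyor's) formula. First the cross-terms c_i = x_i·y_{i+1} − x_{i+1}·y_i:
  -6, -23, 31  ⇒  2A = 2, A = 1.
Then Σ (x_i + x_{i+1})·c_i = -20, so x̄ = -20 / (6·1) = -10/3.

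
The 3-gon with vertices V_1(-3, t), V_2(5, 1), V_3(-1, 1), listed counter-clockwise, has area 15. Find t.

The doubled signed area Σ (x_i y_{i+1} − x_{i+1} y_i) is linear in t.
With t=0 it equals 6; the coefficient of t is -6 (from the two edges through V_1).
So -6·t + 6 = 2·15 = 30 ⇒ t = -4.

-4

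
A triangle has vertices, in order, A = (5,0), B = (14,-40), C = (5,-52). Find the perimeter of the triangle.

108

|AB| = √((9)² + (-40)²) = √1681 = 41
|BC| = √((-9)² + (-12)²) = √225 = 15
|CA| = √((0)² + (52)²) = √2704 = 52
Perimeter = 41 + 15 + 52 = 108.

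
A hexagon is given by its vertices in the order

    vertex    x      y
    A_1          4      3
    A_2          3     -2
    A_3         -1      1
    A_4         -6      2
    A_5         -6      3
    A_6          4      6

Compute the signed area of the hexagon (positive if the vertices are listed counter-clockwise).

-39

Apply the shoelace formula: 2A = Σ (x_i·y_{i+1} − x_{i+1}·y_i), indices taken mod 6.
Σ = (-17) + (1) + (4) + (-6) + (-48) + (-12) = -78
Signed area = Σ/2 = -39 (negative ⇒ clockwise traversal).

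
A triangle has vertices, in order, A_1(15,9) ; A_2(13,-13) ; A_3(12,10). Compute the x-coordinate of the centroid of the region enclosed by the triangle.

Apply the shoelace formula. First the cross-terms c_i = x_i·y_{i+1} − x_{i+1}·y_i:
  -312, 286, -42  ⇒  2A = -68, A = -34.
Then Σ (x_i + x_{i+1})·c_i = -2720, so x̄ = -2720 / (6·(-34)) = 40/3.

40/3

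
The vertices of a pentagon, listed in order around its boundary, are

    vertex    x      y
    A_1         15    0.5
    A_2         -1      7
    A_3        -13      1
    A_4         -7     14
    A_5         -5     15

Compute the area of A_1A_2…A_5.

121

Σ = (105.5) + (90) + (-175) + (-35) + (-227.5) = -242
Area = |Σ|/2 = 121.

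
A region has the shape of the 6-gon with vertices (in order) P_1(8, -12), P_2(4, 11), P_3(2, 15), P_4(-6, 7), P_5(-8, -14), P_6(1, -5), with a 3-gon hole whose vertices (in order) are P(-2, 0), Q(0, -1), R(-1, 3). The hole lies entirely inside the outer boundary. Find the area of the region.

Outer boundary:
Apply the shoelace formula: 2A = Σ (x_i·y_{i+1} − x_{i+1}·y_i), indices taken mod 6.
Σ = (136) + (38) + (104) + (140) + (54) + (28) = 500
Area = |Σ|/2 = 250.
Hole:
Apply the surveyor's formula: 2A = Σ (x_i·y_{i+1} − x_{i+1}·y_i), indices taken mod 3.
Cross-terms: 2, -1, 6  ⇒  Σ = 7
Area = |Σ|/2 = 3.5.
Net area = 250 − 3.5 = 246.5.

246.5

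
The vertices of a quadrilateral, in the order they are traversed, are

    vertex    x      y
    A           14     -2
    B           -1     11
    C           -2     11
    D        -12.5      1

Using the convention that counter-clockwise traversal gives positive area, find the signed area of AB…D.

154.75

Apply Gauss's area formula: 2A = Σ (x_i·y_{i+1} − x_{i+1}·y_i), indices taken mod 4.
A→B: (14)(11) − (-1)(-2) = 152
B→C: (-1)(11) − (-2)(11) = 11
C→D: (-2)(1) − (-12.5)(11) = 135.5
D→A: (-12.5)(-2) − (14)(1) = 11
Σ = 309.5
Signed area = Σ/2 = 154.75 (positive ⇒ counter-clockwise traversal).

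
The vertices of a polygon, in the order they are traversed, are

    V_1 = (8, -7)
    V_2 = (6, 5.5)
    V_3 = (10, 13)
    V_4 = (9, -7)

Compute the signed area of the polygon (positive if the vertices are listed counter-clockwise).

-42.5

Apply Gauss's area formula: 2A = Σ (x_i·y_{i+1} − x_{i+1}·y_i), indices taken mod 4.
Cross-terms: 86, 23, -187, -7  ⇒  Σ = -85
Signed area = Σ/2 = -42.5 (negative ⇒ clockwise traversal).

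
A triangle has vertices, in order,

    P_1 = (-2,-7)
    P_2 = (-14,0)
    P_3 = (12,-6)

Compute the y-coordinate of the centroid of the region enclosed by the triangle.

-13/3

Apply the shoelace formula. First the cross-terms c_i = x_i·y_{i+1} − x_{i+1}·y_i:
  -98, 84, -96  ⇒  2A = -110, A = -55.
Then Σ (y_i + y_{i+1})·c_i = 1430, so ȳ = 1430 / (6·(-55)) = -13/3.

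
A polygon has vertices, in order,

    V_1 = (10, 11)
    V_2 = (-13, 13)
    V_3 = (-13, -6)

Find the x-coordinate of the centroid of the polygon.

Apply Gauss's area formula. First the cross-terms c_i = x_i·y_{i+1} − x_{i+1}·y_i:
  273, 247, -83  ⇒  2A = 437, A = 218.5.
Then Σ (x_i + x_{i+1})·c_i = -6992, so x̄ = -6992 / (6·218.5) = -16/3.

-16/3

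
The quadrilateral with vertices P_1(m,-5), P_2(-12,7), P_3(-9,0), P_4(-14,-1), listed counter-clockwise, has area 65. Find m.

The doubled signed area Σ (x_i y_{i+1} − x_{i+1} y_i) is linear in m.
With m=0 it equals 82; the coefficient of m is 8 (from the two edges through P_1).
So 8·m + 82 = 2·65 = 130 ⇒ m = 6.

6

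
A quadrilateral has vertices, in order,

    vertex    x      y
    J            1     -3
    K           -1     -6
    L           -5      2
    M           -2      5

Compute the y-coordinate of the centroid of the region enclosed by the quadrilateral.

-64/183

Apply the shoelace formula. First the cross-terms c_i = x_i·y_{i+1} − x_{i+1}·y_i:
  -9, -32, -21, 1  ⇒  2A = -61, A = -30.5.
Then Σ (y_i + y_{i+1})·c_i = 64, so ȳ = 64 / (6·(-30.5)) = -64/183.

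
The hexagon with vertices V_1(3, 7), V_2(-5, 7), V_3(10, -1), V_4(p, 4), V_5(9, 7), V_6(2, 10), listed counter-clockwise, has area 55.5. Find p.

The doubled signed area Σ (x_i y_{i+1} − x_{i+1} y_i) is linear in p.
With p=0 it equals 55; the coefficient of p is 8 (from the two edges through V_4).
So 8·p + 55 = 2·55.5 = 111 ⇒ p = 7.

7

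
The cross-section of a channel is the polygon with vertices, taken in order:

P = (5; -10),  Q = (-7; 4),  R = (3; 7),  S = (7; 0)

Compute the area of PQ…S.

115

Apply the shoelace formula: 2A = Σ (x_i·y_{i+1} − x_{i+1}·y_i), indices taken mod 4.
Σ = (-50) + (-61) + (-49) + (-70) = -230
Area = |Σ|/2 = 115.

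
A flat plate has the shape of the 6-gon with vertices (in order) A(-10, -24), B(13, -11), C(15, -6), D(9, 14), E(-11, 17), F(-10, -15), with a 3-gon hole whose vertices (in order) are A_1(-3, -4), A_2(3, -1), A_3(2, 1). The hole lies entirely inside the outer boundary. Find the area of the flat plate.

Outer boundary:
Cross-terms: 422, 87, 264, 307, 335, 90  ⇒  Σ = 1505
Area = |Σ|/2 = 752.5.
Hole:
Apply Gauss's area formula: 2A = Σ (x_i·y_{i+1} − x_{i+1}·y_i), indices taken mod 3.
Σ = (15) + (5) + (-5) = 15
Area = |Σ|/2 = 7.5.
Net area = 752.5 − 7.5 = 745.

745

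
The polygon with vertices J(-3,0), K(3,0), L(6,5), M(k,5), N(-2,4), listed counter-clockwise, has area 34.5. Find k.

Write out the shoelace sum; only the two edges meeting at M involve k:
2·Area = [(6·5 − k·5) + (k·4 − (-2)·5)] + 27
       = -1·k + 67 = 69
⇒ k = -2.

-2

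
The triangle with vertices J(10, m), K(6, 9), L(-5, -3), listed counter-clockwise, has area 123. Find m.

The doubled signed area Σ (x_i y_{i+1} − x_{i+1} y_i) is linear in m.
With m=0 it equals 147; the coefficient of m is -11 (from the two edges through J).
So -11·m + 147 = 2·123 = 246 ⇒ m = -9.

-9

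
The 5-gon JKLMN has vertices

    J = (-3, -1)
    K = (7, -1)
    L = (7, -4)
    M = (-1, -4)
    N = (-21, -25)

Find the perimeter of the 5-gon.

|JK| = √((10)² + (0)²) = √100 = 10
|KL| = √((0)² + (-3)²) = √9 = 3
|LM| = √((-8)² + (0)²) = √64 = 8
|MN| = √((-20)² + (-21)²) = √841 = 29
|NJ| = √((18)² + (24)²) = √900 = 30
Perimeter = 10 + 3 + 8 + 29 + 30 = 80.

80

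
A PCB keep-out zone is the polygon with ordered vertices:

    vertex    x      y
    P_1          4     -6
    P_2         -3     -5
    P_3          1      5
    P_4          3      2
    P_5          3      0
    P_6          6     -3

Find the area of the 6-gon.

50

Apply the surveyor's formula: 2A = Σ (x_i·y_{i+1} − x_{i+1}·y_i), indices taken mod 6.
Σ = (-38) + (-10) + (-13) + (-6) + (-9) + (-24) = -100
Area = |Σ|/2 = 50.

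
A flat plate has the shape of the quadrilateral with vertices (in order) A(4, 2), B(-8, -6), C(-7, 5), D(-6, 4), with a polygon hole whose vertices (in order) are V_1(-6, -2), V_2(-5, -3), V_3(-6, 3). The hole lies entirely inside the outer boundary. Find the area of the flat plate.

55.5

Outer boundary:
Apply the surveyor's formula: 2A = Σ (x_i·y_{i+1} − x_{i+1}·y_i), indices taken mod 4.
Σ = (-8) + (-82) + (2) + (-28) = -116
Area = |Σ|/2 = 58.
Hole:
Apply Gauss's area formula: 2A = Σ (x_i·y_{i+1} − x_{i+1}·y_i), indices taken mod 3.
V_1→V_2: (-6)(-3) − (-5)(-2) = 8
V_2→V_3: (-5)(3) − (-6)(-3) = -33
V_3→V_1: (-6)(-2) − (-6)(3) = 30
Σ = 5
Area = |Σ|/2 = 2.5.
Net area = 58 − 2.5 = 55.5.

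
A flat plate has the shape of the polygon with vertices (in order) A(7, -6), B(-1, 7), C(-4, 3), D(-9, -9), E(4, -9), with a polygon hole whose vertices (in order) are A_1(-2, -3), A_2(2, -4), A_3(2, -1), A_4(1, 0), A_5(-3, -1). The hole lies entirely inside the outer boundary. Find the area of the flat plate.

Outer boundary:
Apply Gauss's area formula: 2A = Σ (x_i·y_{i+1} − x_{i+1}·y_i), indices taken mod 5.
A→B: (7)(7) − (-1)(-6) = 43
B→C: (-1)(3) − (-4)(7) = 25
C→D: (-4)(-9) − (-9)(3) = 63
D→E: (-9)(-9) − (4)(-9) = 117
E→A: (4)(-6) − (7)(-9) = 39
Σ = 287
Area = |Σ|/2 = 143.5.
Hole:
Σ = (14) + (6) + (1) + (-1) + (7) = 27
Area = |Σ|/2 = 13.5.
Net area = 143.5 − 13.5 = 130.

130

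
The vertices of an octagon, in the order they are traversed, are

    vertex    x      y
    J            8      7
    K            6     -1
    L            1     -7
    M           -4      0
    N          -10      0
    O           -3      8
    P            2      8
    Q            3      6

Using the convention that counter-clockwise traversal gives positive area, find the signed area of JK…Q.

-139

Apply the surveyor's formula: 2A = Σ (x_i·y_{i+1} − x_{i+1}·y_i), indices taken mod 8.
Cross-terms: -50, -41, -28, 0, -80, -40, -12, -27  ⇒  Σ = -278
Signed area = Σ/2 = -139 (negative ⇒ clockwise traversal).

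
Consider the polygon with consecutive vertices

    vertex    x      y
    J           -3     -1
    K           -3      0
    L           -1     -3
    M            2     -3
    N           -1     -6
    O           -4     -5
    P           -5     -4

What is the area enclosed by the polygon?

17.5

Σ = (-3) + (9) + (9) + (-15) + (-19) + (-9) + (-7) = -35
Area = |Σ|/2 = 17.5.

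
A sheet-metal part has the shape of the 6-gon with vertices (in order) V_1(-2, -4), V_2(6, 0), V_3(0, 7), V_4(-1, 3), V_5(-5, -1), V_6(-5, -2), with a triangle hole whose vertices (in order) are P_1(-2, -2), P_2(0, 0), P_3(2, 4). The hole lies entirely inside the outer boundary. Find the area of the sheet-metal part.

Outer boundary:
Cross-terms: 24, 42, 7, 16, 5, 16  ⇒  Σ = 110
Area = |Σ|/2 = 55.
Hole:
Apply Gauss's area formula: 2A = Σ (x_i·y_{i+1} − x_{i+1}·y_i), indices taken mod 3.
Σ = (0) + (0) + (4) = 4
Area = |Σ|/2 = 2.
Net area = 55 − 2 = 53.

53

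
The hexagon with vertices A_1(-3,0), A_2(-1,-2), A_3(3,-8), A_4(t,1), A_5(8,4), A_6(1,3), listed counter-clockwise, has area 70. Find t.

Write out the shoelace sum; only the two edges meeting at A_4 involve t:
2·Area = [(3·1 − t·(-8)) + (t·4 − 8·1)] + 49
       = 12·t + 44 = 140
⇒ t = 8.

8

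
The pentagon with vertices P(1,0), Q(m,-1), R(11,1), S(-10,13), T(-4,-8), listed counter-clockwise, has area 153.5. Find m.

4

Write out the shoelace sum; only the two edges meeting at Q involve m:
2·Area = [(1·(-1) − m·0) + (m·1 − 11·(-1))] + 293
       = 1·m + 303 = 307
⇒ m = 4.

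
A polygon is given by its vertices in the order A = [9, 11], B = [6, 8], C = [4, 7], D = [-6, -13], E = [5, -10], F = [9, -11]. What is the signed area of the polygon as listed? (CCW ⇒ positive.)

Apply Gauss's area formula: 2A = Σ (x_i·y_{i+1} − x_{i+1}·y_i), indices taken mod 6.
Cross-terms: 6, 10, -10, 125, 35, 198  ⇒  Σ = 364
Signed area = Σ/2 = 182 (positive ⇒ counter-clockwise traversal).

182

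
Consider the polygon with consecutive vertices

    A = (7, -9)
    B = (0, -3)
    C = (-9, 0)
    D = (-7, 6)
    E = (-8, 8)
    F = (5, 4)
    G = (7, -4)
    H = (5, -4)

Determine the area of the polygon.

Σ = (-21) + (-27) + (-54) + (-8) + (-72) + (-48) + (-8) + (-17) = -255
Area = |Σ|/2 = 127.5.

127.5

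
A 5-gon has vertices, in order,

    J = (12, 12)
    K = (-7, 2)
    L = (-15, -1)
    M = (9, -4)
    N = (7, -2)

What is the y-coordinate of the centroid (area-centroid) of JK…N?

Apply the shoelace formula. First the cross-terms c_i = x_i·y_{i+1} − x_{i+1}·y_i:
  108, 37, 69, 10, 108  ⇒  2A = 332, A = 166.
Then Σ (y_i + y_{i+1})·c_i = 2224, so ȳ = 2224 / (6·166) = 556/249.

556/249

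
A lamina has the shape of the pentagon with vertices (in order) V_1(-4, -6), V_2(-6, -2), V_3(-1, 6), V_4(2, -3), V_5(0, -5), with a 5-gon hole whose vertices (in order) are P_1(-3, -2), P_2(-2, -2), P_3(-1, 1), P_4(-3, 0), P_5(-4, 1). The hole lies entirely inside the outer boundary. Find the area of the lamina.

48

Outer boundary:
Apply the shoelace (surveyor's) formula: 2A = Σ (x_i·y_{i+1} − x_{i+1}·y_i), indices taken mod 5.
Σ = (-28) + (-38) + (-9) + (-10) + (-20) = -105
Area = |Σ|/2 = 52.5.
Hole:
Cross-terms: 2, -4, 3, -3, 11  ⇒  Σ = 9
Area = |Σ|/2 = 4.5.
Net area = 52.5 − 4.5 = 48.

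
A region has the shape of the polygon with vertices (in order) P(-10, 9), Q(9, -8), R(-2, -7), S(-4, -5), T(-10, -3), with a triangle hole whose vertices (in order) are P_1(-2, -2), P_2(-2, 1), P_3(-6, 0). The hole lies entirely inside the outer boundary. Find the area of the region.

Outer boundary:
Apply the shoelace (surveyor's) formula: 2A = Σ (x_i·y_{i+1} − x_{i+1}·y_i), indices taken mod 5.
Cross-terms: -1, -79, -18, -38, -120  ⇒  Σ = -256
Area = |Σ|/2 = 128.
Hole:
Σ = (-6) + (6) + (12) = 12
Area = |Σ|/2 = 6.
Net area = 128 − 6 = 122.

122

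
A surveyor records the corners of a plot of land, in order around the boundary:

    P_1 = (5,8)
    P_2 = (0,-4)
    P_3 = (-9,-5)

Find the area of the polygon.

51.5

Σ = (-20) + (-36) + (-47) = -103
Area = |Σ|/2 = 51.5.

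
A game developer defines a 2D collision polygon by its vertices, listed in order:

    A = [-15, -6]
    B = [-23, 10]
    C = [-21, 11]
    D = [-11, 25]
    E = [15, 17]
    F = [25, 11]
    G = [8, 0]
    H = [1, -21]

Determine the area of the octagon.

1067

Cross-terms: -288, -43, -404, -562, -260, -88, -168, -321  ⇒  Σ = -2134
Area = |Σ|/2 = 1067.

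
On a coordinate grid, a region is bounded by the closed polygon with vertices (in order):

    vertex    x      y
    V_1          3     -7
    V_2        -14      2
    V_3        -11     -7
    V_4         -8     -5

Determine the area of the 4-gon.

Apply Gauss's area formula: 2A = Σ (x_i·y_{i+1} − x_{i+1}·y_i), indices taken mod 4.
Cross-terms: -92, 120, -1, 71  ⇒  Σ = 98
Area = |Σ|/2 = 49.

49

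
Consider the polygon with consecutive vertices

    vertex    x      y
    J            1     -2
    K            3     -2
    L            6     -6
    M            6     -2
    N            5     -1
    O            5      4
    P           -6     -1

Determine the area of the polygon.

Apply the shoelace (surveyor's) formula: 2A = Σ (x_i·y_{i+1} − x_{i+1}·y_i), indices taken mod 7.
Σ = (4) + (-6) + (24) + (4) + (25) + (19) + (13) = 83
Area = |Σ|/2 = 41.5.

41.5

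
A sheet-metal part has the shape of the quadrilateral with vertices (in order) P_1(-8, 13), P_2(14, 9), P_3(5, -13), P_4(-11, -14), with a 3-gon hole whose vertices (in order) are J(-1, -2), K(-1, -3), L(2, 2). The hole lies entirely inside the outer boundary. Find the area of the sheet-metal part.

Outer boundary:
Σ = (-254) + (-227) + (-213) + (-255) = -949
Area = |Σ|/2 = 474.5.
Hole:
J→K: (-1)(-3) − (-1)(-2) = 1
K→L: (-1)(2) − (2)(-3) = 4
L→J: (2)(-2) − (-1)(2) = -2
Σ = 3
Area = |Σ|/2 = 1.5.
Net area = 474.5 − 1.5 = 473.

473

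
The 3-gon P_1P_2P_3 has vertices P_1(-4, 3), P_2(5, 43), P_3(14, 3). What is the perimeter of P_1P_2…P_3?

|P_1P_2| = √((9)² + (40)²) = √1681 = 41
|P_2P_3| = √((9)² + (-40)²) = √1681 = 41
|P_3P_1| = √((-18)² + (0)²) = √324 = 18
Perimeter = 41 + 41 + 18 = 100.

100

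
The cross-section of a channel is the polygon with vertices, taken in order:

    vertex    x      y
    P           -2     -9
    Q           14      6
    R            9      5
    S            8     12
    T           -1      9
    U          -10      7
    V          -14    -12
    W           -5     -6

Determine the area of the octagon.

320

Apply Gauss's area formula: 2A = Σ (x_i·y_{i+1} − x_{i+1}·y_i), indices taken mod 8.
Cross-terms: 114, 16, 68, 84, 83, 218, 24, 33  ⇒  Σ = 640
Area = |Σ|/2 = 320.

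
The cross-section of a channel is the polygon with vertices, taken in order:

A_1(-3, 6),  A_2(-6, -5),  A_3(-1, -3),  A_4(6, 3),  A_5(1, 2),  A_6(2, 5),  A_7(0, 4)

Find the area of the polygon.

54.5

Apply the shoelace formula: 2A = Σ (x_i·y_{i+1} − x_{i+1}·y_i), indices taken mod 7.
Σ = (51) + (13) + (15) + (9) + (1) + (8) + (12) = 109
Area = |Σ|/2 = 54.5.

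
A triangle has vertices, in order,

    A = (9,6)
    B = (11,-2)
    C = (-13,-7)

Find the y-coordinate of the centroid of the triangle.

-1

Apply Gauss's area formula. First the cross-terms c_i = x_i·y_{i+1} − x_{i+1}·y_i:
  -84, -103, -15  ⇒  2A = -202, A = -101.
Then Σ (y_i + y_{i+1})·c_i = 606, so ȳ = 606 / (6·(-101)) = -1.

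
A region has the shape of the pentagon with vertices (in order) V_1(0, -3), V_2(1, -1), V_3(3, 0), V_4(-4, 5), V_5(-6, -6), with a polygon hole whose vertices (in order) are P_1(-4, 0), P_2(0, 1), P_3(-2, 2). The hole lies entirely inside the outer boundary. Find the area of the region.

Outer boundary:
Apply the shoelace (surveyor's) formula: 2A = Σ (x_i·y_{i+1} − x_{i+1}·y_i), indices taken mod 5.
Cross-terms: 3, 3, 15, 54, 18  ⇒  Σ = 93
Area = |Σ|/2 = 46.5.
Hole:
Apply the shoelace formula: 2A = Σ (x_i·y_{i+1} − x_{i+1}·y_i), indices taken mod 3.
P_1→P_2: (-4)(1) − (0)(0) = -4
P_2→P_3: (0)(2) − (-2)(1) = 2
P_3→P_1: (-2)(0) − (-4)(2) = 8
Σ = 6
Area = |Σ|/2 = 3.
Net area = 46.5 − 3 = 43.5.

43.5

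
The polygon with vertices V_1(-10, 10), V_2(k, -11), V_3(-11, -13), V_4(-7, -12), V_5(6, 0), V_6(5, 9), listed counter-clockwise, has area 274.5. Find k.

-11

The doubled signed area Σ (x_i y_{i+1} − x_{i+1} y_i) is linear in k.
With k=0 it equals 296; the coefficient of k is -23 (from the two edges through V_2).
So -23·k + 296 = 2·274.5 = 549 ⇒ k = -11.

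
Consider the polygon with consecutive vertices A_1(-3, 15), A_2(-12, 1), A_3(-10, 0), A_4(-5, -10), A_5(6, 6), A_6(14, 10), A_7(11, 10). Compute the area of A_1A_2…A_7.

A_1→A_2: (-3)(1) − (-12)(15) = 177
A_2→A_3: (-12)(0) − (-10)(1) = 10
A_3→A_4: (-10)(-10) − (-5)(0) = 100
A_4→A_5: (-5)(6) − (6)(-10) = 30
A_5→A_6: (6)(10) − (14)(6) = -24
A_6→A_7: (14)(10) − (11)(10) = 30
A_7→A_1: (11)(15) − (-3)(10) = 195
Σ = 518
Area = |Σ|/2 = 259.

259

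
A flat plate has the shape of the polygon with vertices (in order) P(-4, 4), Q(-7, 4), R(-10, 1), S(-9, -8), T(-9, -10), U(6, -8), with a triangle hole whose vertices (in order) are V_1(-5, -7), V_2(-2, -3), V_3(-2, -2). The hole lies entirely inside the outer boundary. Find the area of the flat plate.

136.5

Outer boundary:
P→Q: (-4)(4) − (-7)(4) = 12
Q→R: (-7)(1) − (-10)(4) = 33
R→S: (-10)(-8) − (-9)(1) = 89
S→T: (-9)(-10) − (-9)(-8) = 18
T→U: (-9)(-8) − (6)(-10) = 132
U→P: (6)(4) − (-4)(-8) = -8
Σ = 276
Area = |Σ|/2 = 138.
Hole:
Apply the surveyor's formula: 2A = Σ (x_i·y_{i+1} − x_{i+1}·y_i), indices taken mod 3.
V_1→V_2: (-5)(-3) − (-2)(-7) = 1
V_2→V_3: (-2)(-2) − (-2)(-3) = -2
V_3→V_1: (-2)(-7) − (-5)(-2) = 4
Σ = 3
Area = |Σ|/2 = 1.5.
Net area = 138 − 1.5 = 136.5.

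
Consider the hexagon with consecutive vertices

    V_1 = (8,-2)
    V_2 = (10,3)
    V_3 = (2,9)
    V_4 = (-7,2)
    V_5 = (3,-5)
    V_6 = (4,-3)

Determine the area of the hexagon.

Cross-terms: 44, 84, 67, 29, 11, 16  ⇒  Σ = 251
Area = |Σ|/2 = 125.5.

125.5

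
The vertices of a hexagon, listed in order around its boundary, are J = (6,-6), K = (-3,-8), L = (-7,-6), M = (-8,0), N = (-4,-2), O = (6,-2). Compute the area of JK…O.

70

Σ = (-66) + (-38) + (-48) + (16) + (20) + (-24) = -140
Area = |Σ|/2 = 70.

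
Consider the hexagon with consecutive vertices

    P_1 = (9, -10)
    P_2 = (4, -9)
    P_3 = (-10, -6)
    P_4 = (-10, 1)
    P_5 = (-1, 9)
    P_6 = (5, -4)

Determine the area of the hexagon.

Apply Gauss's area formula: 2A = Σ (x_i·y_{i+1} − x_{i+1}·y_i), indices taken mod 6.
P_1→P_2: (9)(-9) − (4)(-10) = -41
P_2→P_3: (4)(-6) − (-10)(-9) = -114
P_3→P_4: (-10)(1) − (-10)(-6) = -70
P_4→P_5: (-10)(9) − (-1)(1) = -89
P_5→P_6: (-1)(-4) − (5)(9) = -41
P_6→P_1: (5)(-10) − (9)(-4) = -14
Σ = -369
Area = |Σ|/2 = 184.5.

184.5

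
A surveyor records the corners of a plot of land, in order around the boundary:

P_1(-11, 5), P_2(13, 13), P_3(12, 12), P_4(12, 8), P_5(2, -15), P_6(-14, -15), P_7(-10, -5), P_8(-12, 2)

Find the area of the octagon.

445

Apply the shoelace formula: 2A = Σ (x_i·y_{i+1} − x_{i+1}·y_i), indices taken mod 8.
Σ = (-208) + (0) + (-48) + (-196) + (-240) + (-80) + (-80) + (-38) = -890
Area = |Σ|/2 = 445.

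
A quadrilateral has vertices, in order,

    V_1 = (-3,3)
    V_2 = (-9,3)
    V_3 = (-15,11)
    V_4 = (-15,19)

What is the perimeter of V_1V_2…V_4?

44

|V_1V_2| = √((-6)² + (0)²) = √36 = 6
|V_2V_3| = √((-6)² + (8)²) = √100 = 10
|V_3V_4| = √((0)² + (8)²) = √64 = 8
|V_4V_1| = √((12)² + (-16)²) = √400 = 20
Perimeter = 6 + 10 + 8 + 20 = 44.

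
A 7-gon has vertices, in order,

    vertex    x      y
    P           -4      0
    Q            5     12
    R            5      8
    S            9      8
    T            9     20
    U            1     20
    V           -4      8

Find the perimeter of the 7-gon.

64

|PQ| = √((9)² + (12)²) = √225 = 15
|QR| = √((0)² + (-4)²) = √16 = 4
|RS| = √((4)² + (0)²) = √16 = 4
|ST| = √((0)² + (12)²) = √144 = 12
|TU| = √((-8)² + (0)²) = √64 = 8
|UV| = √((-5)² + (-12)²) = √169 = 13
|VP| = √((0)² + (-8)²) = √64 = 8
Perimeter = 15 + 4 + 4 + 12 + 8 + 13 + 8 = 64.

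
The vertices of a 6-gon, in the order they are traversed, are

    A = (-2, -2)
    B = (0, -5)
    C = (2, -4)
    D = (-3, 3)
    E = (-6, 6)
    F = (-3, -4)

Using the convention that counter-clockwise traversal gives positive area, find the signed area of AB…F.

27

Cross-terms: 10, 10, -6, 0, 42, -2  ⇒  Σ = 54
Signed area = Σ/2 = 27 (positive ⇒ counter-clockwise traversal).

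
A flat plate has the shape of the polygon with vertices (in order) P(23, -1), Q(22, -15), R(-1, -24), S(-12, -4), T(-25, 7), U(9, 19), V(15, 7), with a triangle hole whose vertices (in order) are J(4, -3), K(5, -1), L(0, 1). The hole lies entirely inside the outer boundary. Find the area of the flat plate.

1129

Outer boundary:
Σ = (-323) + (-543) + (-284) + (-184) + (-538) + (-222) + (-176) = -2270
Area = |Σ|/2 = 1135.
Hole:
Apply Gauss's area formula: 2A = Σ (x_i·y_{i+1} − x_{i+1}·y_i), indices taken mod 3.
J→K: (4)(-1) − (5)(-3) = 11
K→L: (5)(1) − (0)(-1) = 5
L→J: (0)(-3) − (4)(1) = -4
Σ = 12
Area = |Σ|/2 = 6.
Net area = 1135 − 6 = 1129.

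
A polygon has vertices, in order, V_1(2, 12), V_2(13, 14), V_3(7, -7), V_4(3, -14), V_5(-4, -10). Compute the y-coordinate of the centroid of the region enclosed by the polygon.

171/254

Apply Gauss's area formula. First the cross-terms c_i = x_i·y_{i+1} − x_{i+1}·y_i:
  -128, -189, -77, -86, -28  ⇒  2A = -508, A = -254.
Then Σ (y_i + y_{i+1})·c_i = -1026, so ȳ = -1026 / (6·(-254)) = 171/254.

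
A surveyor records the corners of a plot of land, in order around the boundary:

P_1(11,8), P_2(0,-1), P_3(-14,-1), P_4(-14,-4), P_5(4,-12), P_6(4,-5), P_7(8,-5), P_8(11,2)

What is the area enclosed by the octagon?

193

Apply the shoelace formula: 2A = Σ (x_i·y_{i+1} − x_{i+1}·y_i), indices taken mod 8.
Cross-terms: -11, -14, 42, 184, 28, 20, 71, 66  ⇒  Σ = 386
Area = |Σ|/2 = 193.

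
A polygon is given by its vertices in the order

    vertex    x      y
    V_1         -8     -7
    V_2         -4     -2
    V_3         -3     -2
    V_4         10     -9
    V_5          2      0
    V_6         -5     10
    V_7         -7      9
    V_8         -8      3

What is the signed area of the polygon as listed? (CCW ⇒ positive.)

Apply the shoelace (surveyor's) formula: 2A = Σ (x_i·y_{i+1} − x_{i+1}·y_i), indices taken mod 8.
Cross-terms: -12, 2, 47, 18, 20, 25, 51, 80  ⇒  Σ = 231
Signed area = Σ/2 = 115.5 (positive ⇒ counter-clockwise traversal).

115.5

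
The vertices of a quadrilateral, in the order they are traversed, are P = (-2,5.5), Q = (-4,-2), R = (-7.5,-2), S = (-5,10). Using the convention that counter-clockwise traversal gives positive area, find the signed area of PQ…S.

-36.75

Cross-terms: 26, -7, -85, -7.5  ⇒  Σ = -73.5
Signed area = Σ/2 = -36.75 (negative ⇒ clockwise traversal).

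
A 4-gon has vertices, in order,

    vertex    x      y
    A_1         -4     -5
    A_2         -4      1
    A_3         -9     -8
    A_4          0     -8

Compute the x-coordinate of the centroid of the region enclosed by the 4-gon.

-287/57

Apply the surveyor's formula. First the cross-terms c_i = x_i·y_{i+1} − x_{i+1}·y_i:
  -24, 41, 72, -32  ⇒  2A = 57, A = 28.5.
Then Σ (x_i + x_{i+1})·c_i = -861, so x̄ = -861 / (6·28.5) = -287/57.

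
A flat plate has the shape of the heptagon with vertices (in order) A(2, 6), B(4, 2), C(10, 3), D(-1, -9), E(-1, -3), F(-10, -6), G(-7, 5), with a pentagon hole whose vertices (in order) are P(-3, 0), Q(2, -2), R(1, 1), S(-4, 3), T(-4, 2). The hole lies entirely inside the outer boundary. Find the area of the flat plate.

131

Outer boundary:
Apply the shoelace (surveyor's) formula: 2A = Σ (x_i·y_{i+1} − x_{i+1}·y_i), indices taken mod 7.
Σ = (-20) + (-8) + (-87) + (-6) + (-24) + (-92) + (-52) = -289
Area = |Σ|/2 = 144.5.
Hole:
Σ = (6) + (4) + (7) + (4) + (6) = 27
Area = |Σ|/2 = 13.5.
Net area = 144.5 − 13.5 = 131.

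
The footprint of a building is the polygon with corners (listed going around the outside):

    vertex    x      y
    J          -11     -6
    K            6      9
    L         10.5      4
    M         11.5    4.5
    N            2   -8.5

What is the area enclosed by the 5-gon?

172.25

Apply the surveyor's formula: 2A = Σ (x_i·y_{i+1} − x_{i+1}·y_i), indices taken mod 5.
Σ = (-63) + (-70.5) + (1.25) + (-106.75) + (-105.5) = -344.5
Area = |Σ|/2 = 172.25.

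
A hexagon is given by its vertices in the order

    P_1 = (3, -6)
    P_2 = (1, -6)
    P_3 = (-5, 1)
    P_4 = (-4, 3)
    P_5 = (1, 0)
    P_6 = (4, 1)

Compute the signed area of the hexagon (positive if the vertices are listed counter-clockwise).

-40.5

Apply the shoelace formula: 2A = Σ (x_i·y_{i+1} − x_{i+1}·y_i), indices taken mod 6.
Σ = (-12) + (-29) + (-11) + (-3) + (1) + (-27) = -81
Signed area = Σ/2 = -40.5 (negative ⇒ clockwise traversal).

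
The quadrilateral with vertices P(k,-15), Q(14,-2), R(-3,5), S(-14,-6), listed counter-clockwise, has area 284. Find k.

-1

The doubled signed area Σ (x_i y_{i+1} − x_{i+1} y_i) is linear in k.
With k=0 it equals 572; the coefficient of k is 4 (from the two edges through P).
So 4·k + 572 = 2·284 = 568 ⇒ k = -1.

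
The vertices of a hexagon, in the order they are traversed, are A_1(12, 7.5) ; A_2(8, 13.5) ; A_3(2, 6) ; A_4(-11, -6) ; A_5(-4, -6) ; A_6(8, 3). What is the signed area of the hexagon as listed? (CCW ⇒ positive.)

139.5

Cross-terms: 102, 21, 54, 42, 36, 24  ⇒  Σ = 279
Signed area = Σ/2 = 139.5 (positive ⇒ counter-clockwise traversal).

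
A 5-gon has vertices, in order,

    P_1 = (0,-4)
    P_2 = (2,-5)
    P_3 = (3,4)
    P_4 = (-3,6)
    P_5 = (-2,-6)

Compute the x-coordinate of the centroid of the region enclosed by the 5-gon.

-35/297

Apply the shoelace formula. First the cross-terms c_i = x_i·y_{i+1} − x_{i+1}·y_i:
  8, 23, 30, 30, 8  ⇒  2A = 99, A = 49.5.
Then Σ (x_i + x_{i+1})·c_i = -35, so x̄ = -35 / (6·49.5) = -35/297.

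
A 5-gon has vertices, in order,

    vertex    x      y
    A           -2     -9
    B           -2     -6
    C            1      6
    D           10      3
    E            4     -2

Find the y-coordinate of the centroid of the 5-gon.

Apply Gauss's area formula. First the cross-terms c_i = x_i·y_{i+1} − x_{i+1}·y_i:
  -6, -6, -57, -32, -40  ⇒  2A = -141, A = -70.5.
Then Σ (y_i + y_{i+1})·c_i = -15, so ȳ = -15 / (6·(-70.5)) = 5/141.

5/141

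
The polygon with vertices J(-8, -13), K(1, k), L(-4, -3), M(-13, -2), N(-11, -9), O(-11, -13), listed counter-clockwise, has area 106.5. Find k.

-14

The doubled signed area Σ (x_i y_{i+1} − x_{i+1} y_i) is linear in k.
With k=0 it equals 157; the coefficient of k is -4 (from the two edges through K).
So -4·k + 157 = 2·106.5 = 213 ⇒ k = -14.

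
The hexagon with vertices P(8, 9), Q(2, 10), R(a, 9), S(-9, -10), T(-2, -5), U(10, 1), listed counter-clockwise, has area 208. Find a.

-5

Write out the shoelace sum; only the two edges meeting at R involve a:
2·Area = [(2·9 − a·10) + (a·(-10) − (-9)·9)] + 217
       = -20·a + 316 = 416
⇒ a = -5.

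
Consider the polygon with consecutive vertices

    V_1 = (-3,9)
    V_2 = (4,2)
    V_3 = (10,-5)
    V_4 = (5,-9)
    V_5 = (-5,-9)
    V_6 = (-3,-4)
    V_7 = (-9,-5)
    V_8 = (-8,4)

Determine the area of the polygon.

Apply the shoelace formula: 2A = Σ (x_i·y_{i+1} − x_{i+1}·y_i), indices taken mod 8.
V_1→V_2: (-3)(2) − (4)(9) = -42
V_2→V_3: (4)(-5) − (10)(2) = -40
V_3→V_4: (10)(-9) − (5)(-5) = -65
V_4→V_5: (5)(-9) − (-5)(-9) = -90
V_5→V_6: (-5)(-4) − (-3)(-9) = -7
V_6→V_7: (-3)(-5) − (-9)(-4) = -21
V_7→V_8: (-9)(4) − (-8)(-5) = -76
V_8→V_1: (-8)(9) − (-3)(4) = -60
Σ = -401
Area = |Σ|/2 = 200.5.

200.5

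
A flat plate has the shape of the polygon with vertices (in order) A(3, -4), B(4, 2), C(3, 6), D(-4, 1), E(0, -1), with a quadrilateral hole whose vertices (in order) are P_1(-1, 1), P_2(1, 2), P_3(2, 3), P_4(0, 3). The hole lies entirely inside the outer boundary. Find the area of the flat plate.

34.5

Outer boundary:
Apply Gauss's area formula: 2A = Σ (x_i·y_{i+1} − x_{i+1}·y_i), indices taken mod 5.
Σ = (22) + (18) + (27) + (4) + (3) = 74
Area = |Σ|/2 = 37.
Hole:
Apply Gauss's area formula: 2A = Σ (x_i·y_{i+1} − x_{i+1}·y_i), indices taken mod 4.
Cross-terms: -3, -1, 6, 3  ⇒  Σ = 5
Area = |Σ|/2 = 2.5.
Net area = 37 − 2.5 = 34.5.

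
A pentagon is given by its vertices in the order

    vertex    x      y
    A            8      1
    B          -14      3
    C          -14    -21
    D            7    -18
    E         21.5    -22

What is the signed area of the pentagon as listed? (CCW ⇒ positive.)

Apply the shoelace (surveyor's) formula: 2A = Σ (x_i·y_{i+1} − x_{i+1}·y_i), indices taken mod 5.
Cross-terms: 38, 336, 399, 233, 197.5  ⇒  Σ = 1203.5
Signed area = Σ/2 = 601.75 (positive ⇒ counter-clockwise traversal).

601.75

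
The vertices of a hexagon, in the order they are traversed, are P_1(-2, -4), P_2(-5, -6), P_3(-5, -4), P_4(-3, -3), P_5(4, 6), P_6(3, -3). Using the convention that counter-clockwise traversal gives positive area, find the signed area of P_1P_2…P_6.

-34.5

Apply the shoelace (surveyor's) formula: 2A = Σ (x_i·y_{i+1} − x_{i+1}·y_i), indices taken mod 6.
Σ = (-8) + (-10) + (3) + (-6) + (-30) + (-18) = -69
Signed area = Σ/2 = -34.5 (negative ⇒ clockwise traversal).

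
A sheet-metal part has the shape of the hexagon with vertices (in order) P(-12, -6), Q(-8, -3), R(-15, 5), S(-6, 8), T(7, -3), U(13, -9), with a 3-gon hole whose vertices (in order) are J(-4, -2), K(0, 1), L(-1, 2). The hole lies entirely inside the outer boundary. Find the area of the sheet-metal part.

214

Outer boundary:
P→Q: (-12)(-3) − (-8)(-6) = -12
Q→R: (-8)(5) − (-15)(-3) = -85
R→S: (-15)(8) − (-6)(5) = -90
S→T: (-6)(-3) − (7)(8) = -38
T→U: (7)(-9) − (13)(-3) = -24
U→P: (13)(-6) − (-12)(-9) = -186
Σ = -435
Area = |Σ|/2 = 217.5.
Hole:
Apply Gauss's area formula: 2A = Σ (x_i·y_{i+1} − x_{i+1}·y_i), indices taken mod 3.
Σ = (-4) + (1) + (10) = 7
Area = |Σ|/2 = 3.5.
Net area = 217.5 − 3.5 = 214.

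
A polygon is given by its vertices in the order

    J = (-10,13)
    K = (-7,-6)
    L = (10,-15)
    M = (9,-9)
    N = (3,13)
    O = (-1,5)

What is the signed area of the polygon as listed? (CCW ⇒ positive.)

Σ = (151) + (165) + (45) + (144) + (28) + (37) = 570
Signed area = Σ/2 = 285 (positive ⇒ counter-clockwise traversal).

285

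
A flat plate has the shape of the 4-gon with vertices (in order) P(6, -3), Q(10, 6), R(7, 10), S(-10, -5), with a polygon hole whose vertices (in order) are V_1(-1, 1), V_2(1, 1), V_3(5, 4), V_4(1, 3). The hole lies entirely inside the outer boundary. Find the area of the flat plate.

118.5

Outer boundary:
Apply Gauss's area formula: 2A = Σ (x_i·y_{i+1} − x_{i+1}·y_i), indices taken mod 4.
P→Q: (6)(6) − (10)(-3) = 66
Q→R: (10)(10) − (7)(6) = 58
R→S: (7)(-5) − (-10)(10) = 65
S→P: (-10)(-3) − (6)(-5) = 60
Σ = 249
Area = |Σ|/2 = 124.5.
Hole:
Apply the shoelace formula: 2A = Σ (x_i·y_{i+1} − x_{i+1}·y_i), indices taken mod 4.
Σ = (-2) + (-1) + (11) + (4) = 12
Area = |Σ|/2 = 6.
Net area = 124.5 − 6 = 118.5.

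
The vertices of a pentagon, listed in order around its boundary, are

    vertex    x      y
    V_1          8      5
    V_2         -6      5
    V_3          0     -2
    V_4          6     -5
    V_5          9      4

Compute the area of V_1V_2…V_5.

88

Apply the surveyor's formula: 2A = Σ (x_i·y_{i+1} − x_{i+1}·y_i), indices taken mod 5.
Σ = (70) + (12) + (12) + (69) + (13) = 176
Area = |Σ|/2 = 88.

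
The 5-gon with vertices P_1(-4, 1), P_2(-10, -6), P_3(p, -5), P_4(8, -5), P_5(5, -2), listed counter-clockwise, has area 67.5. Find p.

The doubled signed area Σ (x_i y_{i+1} − x_{i+1} y_i) is linear in p.
With p=0 it equals 130; the coefficient of p is 1 (from the two edges through P_3).
So 1·p + 130 = 2·67.5 = 135 ⇒ p = 5.

5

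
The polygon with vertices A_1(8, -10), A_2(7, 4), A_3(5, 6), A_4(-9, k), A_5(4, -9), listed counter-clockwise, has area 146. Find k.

Write out the shoelace sum; only the two edges meeting at A_4 involve k:
2·Area = [(5·k − (-9)·6) + ((-9)·(-9) − 4·k)] + 156
       = 1·k + 291 = 292
⇒ k = 1.

1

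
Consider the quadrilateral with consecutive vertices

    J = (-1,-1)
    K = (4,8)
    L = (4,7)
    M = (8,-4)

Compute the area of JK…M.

J→K: (-1)(8) − (4)(-1) = -4
K→L: (4)(7) − (4)(8) = -4
L→M: (4)(-4) − (8)(7) = -72
M→J: (8)(-1) − (-1)(-4) = -12
Σ = -92
Area = |Σ|/2 = 46.

46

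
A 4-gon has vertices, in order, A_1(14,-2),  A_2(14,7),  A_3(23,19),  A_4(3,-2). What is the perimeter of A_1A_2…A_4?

64

|A_1A_2| = √((0)² + (9)²) = √81 = 9
|A_2A_3| = √((9)² + (12)²) = √225 = 15
|A_3A_4| = √((-20)² + (-21)²) = √841 = 29
|A_4A_1| = √((11)² + (0)²) = √121 = 11
Perimeter = 9 + 15 + 29 + 11 = 64.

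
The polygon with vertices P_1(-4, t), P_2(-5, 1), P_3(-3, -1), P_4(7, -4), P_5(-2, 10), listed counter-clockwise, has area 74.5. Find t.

8

Write out the shoelace sum; only the two edges meeting at P_1 involve t:
2·Area = [((-2)·t − (-4)·10) + ((-4)·1 − (-5)·t)] + 89
       = 3·t + 125 = 149
⇒ t = 8.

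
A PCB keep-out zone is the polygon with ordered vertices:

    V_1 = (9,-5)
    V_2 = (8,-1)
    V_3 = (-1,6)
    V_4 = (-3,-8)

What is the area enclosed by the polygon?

V_1→V_2: (9)(-1) − (8)(-5) = 31
V_2→V_3: (8)(6) − (-1)(-1) = 47
V_3→V_4: (-1)(-8) − (-3)(6) = 26
V_4→V_1: (-3)(-5) − (9)(-8) = 87
Σ = 191
Area = |Σ|/2 = 95.5.

95.5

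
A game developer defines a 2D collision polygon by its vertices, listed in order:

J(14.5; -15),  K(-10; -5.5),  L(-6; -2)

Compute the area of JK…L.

Apply the shoelace formula: 2A = Σ (x_i·y_{i+1} − x_{i+1}·y_i), indices taken mod 3.
Cross-terms: -229.75, -13, 119  ⇒  Σ = -123.75
Area = |Σ|/2 = 61.875.

61.875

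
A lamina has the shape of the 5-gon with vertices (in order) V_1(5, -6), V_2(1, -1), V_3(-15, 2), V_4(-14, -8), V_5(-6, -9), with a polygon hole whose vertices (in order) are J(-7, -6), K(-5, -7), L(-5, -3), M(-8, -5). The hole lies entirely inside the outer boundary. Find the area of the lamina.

141

Outer boundary:
Σ = (1) + (-13) + (148) + (78) + (81) = 295
Area = |Σ|/2 = 147.5.
Hole:
Apply Gauss's area formula: 2A = Σ (x_i·y_{i+1} − x_{i+1}·y_i), indices taken mod 4.
Cross-terms: 19, -20, 1, 13  ⇒  Σ = 13
Area = |Σ|/2 = 6.5.
Net area = 147.5 − 6.5 = 141.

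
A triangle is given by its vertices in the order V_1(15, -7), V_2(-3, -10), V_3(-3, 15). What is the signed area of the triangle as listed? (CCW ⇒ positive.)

Apply the surveyor's formula: 2A = Σ (x_i·y_{i+1} − x_{i+1}·y_i), indices taken mod 3.
Σ = (-171) + (-75) + (-204) = -450
Signed area = Σ/2 = -225 (negative ⇒ clockwise traversal).

-225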